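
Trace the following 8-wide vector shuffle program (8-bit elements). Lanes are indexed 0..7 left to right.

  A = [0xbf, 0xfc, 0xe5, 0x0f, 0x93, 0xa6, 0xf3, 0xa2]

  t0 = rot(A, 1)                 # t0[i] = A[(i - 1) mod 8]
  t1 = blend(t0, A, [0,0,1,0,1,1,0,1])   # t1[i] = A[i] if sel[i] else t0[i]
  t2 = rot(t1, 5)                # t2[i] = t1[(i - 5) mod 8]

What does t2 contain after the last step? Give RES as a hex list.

→ t0 |a2|bf|fc|e5|0f|93|a6|f3|
→ t1 |a2|bf|e5|e5|93|a6|a6|a2|
→ t2 |e5|93|a6|a6|a2|a2|bf|e5|

RES = [0xe5, 0x93, 0xa6, 0xa6, 0xa2, 0xa2, 0xbf, 0xe5]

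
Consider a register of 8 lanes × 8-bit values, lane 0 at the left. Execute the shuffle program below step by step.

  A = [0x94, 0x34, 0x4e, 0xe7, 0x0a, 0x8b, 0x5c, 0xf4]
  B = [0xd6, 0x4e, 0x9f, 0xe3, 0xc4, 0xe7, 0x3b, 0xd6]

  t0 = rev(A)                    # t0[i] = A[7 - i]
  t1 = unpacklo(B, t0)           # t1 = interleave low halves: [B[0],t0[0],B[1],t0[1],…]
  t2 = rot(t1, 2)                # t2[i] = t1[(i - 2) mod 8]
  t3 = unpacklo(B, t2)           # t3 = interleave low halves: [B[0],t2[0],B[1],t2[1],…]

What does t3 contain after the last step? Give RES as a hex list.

  t0: f4 5c 8b 0a e7 4e 34 94
  t1: d6 f4 4e 5c 9f 8b e3 0a
  t2: e3 0a d6 f4 4e 5c 9f 8b
  t3: d6 e3 4e 0a 9f d6 e3 f4

RES = [ 0xd6  0xe3  0x4e  0x0a  0x9f  0xd6  0xe3  0xf4 ]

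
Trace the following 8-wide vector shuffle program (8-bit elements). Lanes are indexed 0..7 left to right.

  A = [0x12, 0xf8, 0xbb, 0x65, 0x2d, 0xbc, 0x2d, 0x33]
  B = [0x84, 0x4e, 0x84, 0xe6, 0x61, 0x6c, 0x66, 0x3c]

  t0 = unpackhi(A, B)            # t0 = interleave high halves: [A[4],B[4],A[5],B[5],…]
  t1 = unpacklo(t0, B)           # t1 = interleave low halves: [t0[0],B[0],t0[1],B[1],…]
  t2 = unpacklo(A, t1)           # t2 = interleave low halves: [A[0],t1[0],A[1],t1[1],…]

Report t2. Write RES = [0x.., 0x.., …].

  t0: 2d 61 bc 6c 2d 66 33 3c
  t1: 2d 84 61 4e bc 84 6c e6
  t2: 12 2d f8 84 bb 61 65 4e

RES = [ 0x12  0x2d  0xf8  0x84  0xbb  0x61  0x65  0x4e ]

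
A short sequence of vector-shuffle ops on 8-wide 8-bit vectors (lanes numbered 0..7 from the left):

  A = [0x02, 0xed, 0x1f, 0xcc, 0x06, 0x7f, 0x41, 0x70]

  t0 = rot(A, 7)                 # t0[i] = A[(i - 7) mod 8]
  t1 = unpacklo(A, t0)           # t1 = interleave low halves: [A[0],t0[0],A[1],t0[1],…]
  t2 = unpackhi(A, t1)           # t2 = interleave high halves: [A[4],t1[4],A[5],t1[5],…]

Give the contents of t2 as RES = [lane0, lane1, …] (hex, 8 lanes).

RES = [ 0x06  0x1f  0x7f  0xcc  0x41  0xcc  0x70  0x06 ]

  t0: ed 1f cc 06 7f 41 70 02
  t1: 02 ed ed 1f 1f cc cc 06
  t2: 06 1f 7f cc 41 cc 70 06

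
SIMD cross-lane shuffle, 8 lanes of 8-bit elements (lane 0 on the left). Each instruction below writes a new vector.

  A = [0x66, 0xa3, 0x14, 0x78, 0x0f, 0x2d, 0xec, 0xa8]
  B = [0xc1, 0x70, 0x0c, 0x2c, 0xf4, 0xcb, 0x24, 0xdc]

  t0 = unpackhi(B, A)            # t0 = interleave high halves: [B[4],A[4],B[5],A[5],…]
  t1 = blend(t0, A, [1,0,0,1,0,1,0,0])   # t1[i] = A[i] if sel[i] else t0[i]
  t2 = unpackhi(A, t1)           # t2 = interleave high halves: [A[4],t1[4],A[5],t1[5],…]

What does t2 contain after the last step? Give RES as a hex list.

→ t0 |f4|0f|cb|2d|24|ec|dc|a8|
→ t1 |66|0f|cb|78|24|2d|dc|a8|
→ t2 |0f|24|2d|2d|ec|dc|a8|a8|

RES = [0x0f, 0x24, 0x2d, 0x2d, 0xec, 0xdc, 0xa8, 0xa8]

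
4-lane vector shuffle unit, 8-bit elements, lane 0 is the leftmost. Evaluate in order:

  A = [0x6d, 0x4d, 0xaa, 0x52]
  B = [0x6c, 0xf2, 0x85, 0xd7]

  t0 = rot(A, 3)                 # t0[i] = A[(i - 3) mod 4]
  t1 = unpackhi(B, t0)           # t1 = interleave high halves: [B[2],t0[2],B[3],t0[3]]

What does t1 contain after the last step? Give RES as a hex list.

→ t0 |4d|aa|52|6d|
→ t1 |85|52|d7|6d|

RES = [ 0x85  0x52  0xd7  0x6d ]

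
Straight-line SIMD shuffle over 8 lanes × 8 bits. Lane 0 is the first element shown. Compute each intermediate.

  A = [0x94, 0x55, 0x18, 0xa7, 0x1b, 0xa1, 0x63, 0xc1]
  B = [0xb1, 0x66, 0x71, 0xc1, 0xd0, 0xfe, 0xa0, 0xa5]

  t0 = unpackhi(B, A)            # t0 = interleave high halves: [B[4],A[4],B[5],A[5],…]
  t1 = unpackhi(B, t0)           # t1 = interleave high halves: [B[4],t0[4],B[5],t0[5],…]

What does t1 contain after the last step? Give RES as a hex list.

t0 = [0xd0, 0x1b, 0xfe, 0xa1, 0xa0, 0x63, 0xa5, 0xc1]
t1 = [0xd0, 0xa0, 0xfe, 0x63, 0xa0, 0xa5, 0xa5, 0xc1]

RES = [0xd0, 0xa0, 0xfe, 0x63, 0xa0, 0xa5, 0xa5, 0xc1]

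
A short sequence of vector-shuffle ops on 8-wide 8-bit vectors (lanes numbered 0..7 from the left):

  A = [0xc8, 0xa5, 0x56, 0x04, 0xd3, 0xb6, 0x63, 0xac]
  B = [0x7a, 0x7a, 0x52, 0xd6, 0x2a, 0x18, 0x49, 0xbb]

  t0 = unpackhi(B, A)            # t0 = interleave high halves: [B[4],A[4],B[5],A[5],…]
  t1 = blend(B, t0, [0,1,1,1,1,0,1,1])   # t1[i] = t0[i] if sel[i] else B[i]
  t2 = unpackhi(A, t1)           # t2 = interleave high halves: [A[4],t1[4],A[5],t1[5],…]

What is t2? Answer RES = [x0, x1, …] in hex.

  t0: 2a d3 18 b6 49 63 bb ac
  t1: 7a d3 18 b6 49 18 bb ac
  t2: d3 49 b6 18 63 bb ac ac

RES = [0xd3, 0x49, 0xb6, 0x18, 0x63, 0xbb, 0xac, 0xac]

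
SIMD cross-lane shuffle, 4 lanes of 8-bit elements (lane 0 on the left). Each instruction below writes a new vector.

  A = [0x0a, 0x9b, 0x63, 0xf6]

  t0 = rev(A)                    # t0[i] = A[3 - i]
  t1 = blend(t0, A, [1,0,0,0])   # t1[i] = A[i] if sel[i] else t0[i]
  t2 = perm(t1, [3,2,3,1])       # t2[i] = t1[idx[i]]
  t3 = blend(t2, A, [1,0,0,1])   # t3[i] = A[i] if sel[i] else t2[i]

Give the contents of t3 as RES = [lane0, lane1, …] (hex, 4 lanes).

RES = [0x0a, 0x9b, 0x0a, 0xf6]

t0 = [0xf6, 0x63, 0x9b, 0x0a]
t1 = [0x0a, 0x63, 0x9b, 0x0a]
t2 = [0x0a, 0x9b, 0x0a, 0x63]
t3 = [0x0a, 0x9b, 0x0a, 0xf6]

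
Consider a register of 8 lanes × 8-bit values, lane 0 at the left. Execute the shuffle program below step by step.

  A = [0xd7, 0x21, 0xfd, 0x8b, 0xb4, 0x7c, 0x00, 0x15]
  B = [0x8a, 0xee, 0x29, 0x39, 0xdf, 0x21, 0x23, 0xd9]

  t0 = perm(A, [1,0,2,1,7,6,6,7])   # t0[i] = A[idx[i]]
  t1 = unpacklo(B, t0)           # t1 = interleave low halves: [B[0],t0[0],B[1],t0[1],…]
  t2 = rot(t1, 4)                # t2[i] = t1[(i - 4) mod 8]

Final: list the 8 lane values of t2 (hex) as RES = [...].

t0 = [0x21, 0xd7, 0xfd, 0x21, 0x15, 0x00, 0x00, 0x15]
t1 = [0x8a, 0x21, 0xee, 0xd7, 0x29, 0xfd, 0x39, 0x21]
t2 = [0x29, 0xfd, 0x39, 0x21, 0x8a, 0x21, 0xee, 0xd7]

RES = [0x29, 0xfd, 0x39, 0x21, 0x8a, 0x21, 0xee, 0xd7]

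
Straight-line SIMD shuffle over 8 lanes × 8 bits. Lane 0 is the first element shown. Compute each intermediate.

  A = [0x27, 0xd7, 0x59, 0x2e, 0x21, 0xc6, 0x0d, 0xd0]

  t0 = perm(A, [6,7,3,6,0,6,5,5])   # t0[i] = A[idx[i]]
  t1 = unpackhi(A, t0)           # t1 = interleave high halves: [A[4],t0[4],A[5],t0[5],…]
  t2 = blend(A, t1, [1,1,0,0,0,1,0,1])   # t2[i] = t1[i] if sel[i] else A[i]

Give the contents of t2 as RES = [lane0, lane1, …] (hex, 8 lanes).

RES = [ 0x21  0x27  0x59  0x2e  0x21  0xc6  0x0d  0xc6 ]

  t0: 0d d0 2e 0d 27 0d c6 c6
  t1: 21 27 c6 0d 0d c6 d0 c6
  t2: 21 27 59 2e 21 c6 0d c6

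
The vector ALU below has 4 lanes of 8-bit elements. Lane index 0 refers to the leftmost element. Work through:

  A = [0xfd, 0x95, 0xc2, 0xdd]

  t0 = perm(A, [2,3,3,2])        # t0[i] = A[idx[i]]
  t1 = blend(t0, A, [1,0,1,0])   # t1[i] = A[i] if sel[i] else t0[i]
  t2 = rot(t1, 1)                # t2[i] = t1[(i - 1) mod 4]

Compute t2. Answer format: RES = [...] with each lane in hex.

RES = [ 0xc2  0xfd  0xdd  0xc2 ]

→ t0 |c2|dd|dd|c2|
→ t1 |fd|dd|c2|c2|
→ t2 |c2|fd|dd|c2|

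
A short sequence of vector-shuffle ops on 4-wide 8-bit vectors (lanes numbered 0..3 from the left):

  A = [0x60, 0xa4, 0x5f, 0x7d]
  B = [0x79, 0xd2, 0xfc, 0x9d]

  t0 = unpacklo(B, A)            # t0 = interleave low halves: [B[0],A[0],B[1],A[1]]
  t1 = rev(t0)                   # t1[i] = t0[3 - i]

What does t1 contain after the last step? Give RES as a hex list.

RES = [0xa4, 0xd2, 0x60, 0x79]

  t0: 79 60 d2 a4
  t1: a4 d2 60 79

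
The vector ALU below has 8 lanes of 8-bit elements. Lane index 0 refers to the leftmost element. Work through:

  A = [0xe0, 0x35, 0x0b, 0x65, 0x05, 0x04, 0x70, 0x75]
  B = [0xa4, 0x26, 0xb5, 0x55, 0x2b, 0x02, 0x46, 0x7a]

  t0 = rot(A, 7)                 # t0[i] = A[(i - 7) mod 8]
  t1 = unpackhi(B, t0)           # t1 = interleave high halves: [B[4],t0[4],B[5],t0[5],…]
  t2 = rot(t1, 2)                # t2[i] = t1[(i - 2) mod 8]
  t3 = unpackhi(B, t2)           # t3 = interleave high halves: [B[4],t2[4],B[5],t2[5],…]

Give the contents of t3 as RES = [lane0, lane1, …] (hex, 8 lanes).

RES = [ 0x2b  0x02  0x02  0x70  0x46  0x46  0x7a  0x75 ]

  t0: 35 0b 65 05 04 70 75 e0
  t1: 2b 04 02 70 46 75 7a e0
  t2: 7a e0 2b 04 02 70 46 75
  t3: 2b 02 02 70 46 46 7a 75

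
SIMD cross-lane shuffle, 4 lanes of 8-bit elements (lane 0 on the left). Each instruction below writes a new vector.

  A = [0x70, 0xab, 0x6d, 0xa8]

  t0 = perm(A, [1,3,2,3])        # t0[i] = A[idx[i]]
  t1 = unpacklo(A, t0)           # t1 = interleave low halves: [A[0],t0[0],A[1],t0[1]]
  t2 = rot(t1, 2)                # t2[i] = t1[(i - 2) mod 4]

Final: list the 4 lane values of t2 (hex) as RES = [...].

RES = [0xab, 0xa8, 0x70, 0xab]

t0 = [0xab, 0xa8, 0x6d, 0xa8]
t1 = [0x70, 0xab, 0xab, 0xa8]
t2 = [0xab, 0xa8, 0x70, 0xab]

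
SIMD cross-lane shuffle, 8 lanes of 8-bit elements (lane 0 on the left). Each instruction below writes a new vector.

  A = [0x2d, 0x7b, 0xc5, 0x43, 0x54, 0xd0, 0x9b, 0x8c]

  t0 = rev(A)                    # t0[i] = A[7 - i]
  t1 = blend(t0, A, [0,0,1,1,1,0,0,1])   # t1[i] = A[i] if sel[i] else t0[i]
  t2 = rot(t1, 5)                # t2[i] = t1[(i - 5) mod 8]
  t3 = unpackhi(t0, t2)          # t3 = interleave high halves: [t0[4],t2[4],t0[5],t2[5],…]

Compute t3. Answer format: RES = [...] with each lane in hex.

  t0: 8c 9b d0 54 43 c5 7b 2d
  t1: 8c 9b c5 43 54 c5 7b 8c
  t2: 43 54 c5 7b 8c 8c 9b c5
  t3: 43 8c c5 8c 7b 9b 2d c5

RES = [0x43, 0x8c, 0xc5, 0x8c, 0x7b, 0x9b, 0x2d, 0xc5]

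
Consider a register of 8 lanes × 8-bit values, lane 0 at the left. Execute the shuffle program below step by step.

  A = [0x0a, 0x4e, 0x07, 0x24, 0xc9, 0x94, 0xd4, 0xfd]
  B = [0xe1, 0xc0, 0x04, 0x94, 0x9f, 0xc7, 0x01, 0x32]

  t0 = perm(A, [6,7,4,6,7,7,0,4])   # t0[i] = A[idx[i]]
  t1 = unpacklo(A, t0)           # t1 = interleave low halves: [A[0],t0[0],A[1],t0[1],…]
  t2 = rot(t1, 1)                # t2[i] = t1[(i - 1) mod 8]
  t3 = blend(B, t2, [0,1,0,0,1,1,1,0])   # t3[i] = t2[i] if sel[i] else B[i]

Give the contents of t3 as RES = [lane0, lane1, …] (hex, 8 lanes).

RES = [0xe1, 0x0a, 0x04, 0x94, 0xfd, 0x07, 0xc9, 0x32]

t0 = [0xd4, 0xfd, 0xc9, 0xd4, 0xfd, 0xfd, 0x0a, 0xc9]
t1 = [0x0a, 0xd4, 0x4e, 0xfd, 0x07, 0xc9, 0x24, 0xd4]
t2 = [0xd4, 0x0a, 0xd4, 0x4e, 0xfd, 0x07, 0xc9, 0x24]
t3 = [0xe1, 0x0a, 0x04, 0x94, 0xfd, 0x07, 0xc9, 0x32]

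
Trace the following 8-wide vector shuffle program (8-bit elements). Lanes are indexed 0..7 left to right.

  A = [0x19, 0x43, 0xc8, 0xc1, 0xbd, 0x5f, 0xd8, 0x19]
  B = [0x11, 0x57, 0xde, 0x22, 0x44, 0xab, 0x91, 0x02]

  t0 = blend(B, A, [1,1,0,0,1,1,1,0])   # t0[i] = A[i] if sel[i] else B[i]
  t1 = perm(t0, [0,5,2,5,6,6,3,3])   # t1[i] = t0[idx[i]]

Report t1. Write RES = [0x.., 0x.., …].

RES = [0x19, 0x5f, 0xde, 0x5f, 0xd8, 0xd8, 0x22, 0x22]

  t0: 19 43 de 22 bd 5f d8 02
  t1: 19 5f de 5f d8 d8 22 22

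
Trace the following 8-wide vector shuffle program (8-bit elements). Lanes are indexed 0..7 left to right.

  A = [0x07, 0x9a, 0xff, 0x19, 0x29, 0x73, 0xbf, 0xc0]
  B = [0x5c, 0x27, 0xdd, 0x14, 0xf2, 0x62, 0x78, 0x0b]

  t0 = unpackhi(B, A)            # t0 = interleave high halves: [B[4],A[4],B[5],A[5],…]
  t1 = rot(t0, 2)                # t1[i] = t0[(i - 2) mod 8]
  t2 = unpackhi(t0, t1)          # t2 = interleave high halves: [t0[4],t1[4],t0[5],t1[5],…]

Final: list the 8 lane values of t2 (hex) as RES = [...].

RES = [ 0x78  0x62  0xbf  0x73  0x0b  0x78  0xc0  0xbf ]

→ t0 |f2|29|62|73|78|bf|0b|c0|
→ t1 |0b|c0|f2|29|62|73|78|bf|
→ t2 |78|62|bf|73|0b|78|c0|bf|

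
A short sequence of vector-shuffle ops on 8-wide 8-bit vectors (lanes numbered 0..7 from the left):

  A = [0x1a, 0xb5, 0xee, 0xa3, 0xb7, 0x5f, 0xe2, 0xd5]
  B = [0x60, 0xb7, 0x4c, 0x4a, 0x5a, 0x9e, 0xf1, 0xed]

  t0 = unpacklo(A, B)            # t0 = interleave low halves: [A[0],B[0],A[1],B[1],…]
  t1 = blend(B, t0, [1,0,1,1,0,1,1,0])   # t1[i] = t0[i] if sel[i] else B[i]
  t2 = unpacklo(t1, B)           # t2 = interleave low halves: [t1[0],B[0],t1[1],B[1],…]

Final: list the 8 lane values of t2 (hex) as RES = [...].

RES = [ 0x1a  0x60  0xb7  0xb7  0xb5  0x4c  0xb7  0x4a ]

t0 = [0x1a, 0x60, 0xb5, 0xb7, 0xee, 0x4c, 0xa3, 0x4a]
t1 = [0x1a, 0xb7, 0xb5, 0xb7, 0x5a, 0x4c, 0xa3, 0xed]
t2 = [0x1a, 0x60, 0xb7, 0xb7, 0xb5, 0x4c, 0xb7, 0x4a]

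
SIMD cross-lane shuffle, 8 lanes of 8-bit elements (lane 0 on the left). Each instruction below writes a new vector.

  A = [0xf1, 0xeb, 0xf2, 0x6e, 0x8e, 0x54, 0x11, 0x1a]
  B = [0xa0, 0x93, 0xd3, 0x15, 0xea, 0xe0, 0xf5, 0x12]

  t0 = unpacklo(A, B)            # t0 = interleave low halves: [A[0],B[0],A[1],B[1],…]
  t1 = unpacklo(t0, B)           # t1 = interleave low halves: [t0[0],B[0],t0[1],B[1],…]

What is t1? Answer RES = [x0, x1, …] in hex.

→ t0 |f1|a0|eb|93|f2|d3|6e|15|
→ t1 |f1|a0|a0|93|eb|d3|93|15|

RES = [ 0xf1  0xa0  0xa0  0x93  0xeb  0xd3  0x93  0x15 ]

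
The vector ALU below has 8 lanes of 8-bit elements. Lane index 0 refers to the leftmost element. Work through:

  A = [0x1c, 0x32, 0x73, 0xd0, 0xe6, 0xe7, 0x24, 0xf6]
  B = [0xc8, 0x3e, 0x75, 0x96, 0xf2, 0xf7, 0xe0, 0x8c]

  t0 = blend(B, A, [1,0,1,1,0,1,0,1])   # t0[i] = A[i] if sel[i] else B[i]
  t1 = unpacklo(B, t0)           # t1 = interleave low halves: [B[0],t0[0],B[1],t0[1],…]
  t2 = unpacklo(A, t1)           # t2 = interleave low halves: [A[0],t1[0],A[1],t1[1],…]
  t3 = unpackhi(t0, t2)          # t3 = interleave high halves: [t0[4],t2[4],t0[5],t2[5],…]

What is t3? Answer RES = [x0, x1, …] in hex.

→ t0 |1c|3e|73|d0|f2|e7|e0|f6|
→ t1 |c8|1c|3e|3e|75|73|96|d0|
→ t2 |1c|c8|32|1c|73|3e|d0|3e|
→ t3 |f2|73|e7|3e|e0|d0|f6|3e|

RES = [ 0xf2  0x73  0xe7  0x3e  0xe0  0xd0  0xf6  0x3e ]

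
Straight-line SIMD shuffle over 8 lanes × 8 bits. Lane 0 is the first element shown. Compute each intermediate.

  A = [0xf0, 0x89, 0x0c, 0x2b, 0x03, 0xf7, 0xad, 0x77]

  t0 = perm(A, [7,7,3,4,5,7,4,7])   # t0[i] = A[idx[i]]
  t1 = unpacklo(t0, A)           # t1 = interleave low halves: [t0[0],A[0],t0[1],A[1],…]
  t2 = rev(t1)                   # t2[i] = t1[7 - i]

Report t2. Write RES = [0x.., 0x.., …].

RES = [0x2b, 0x03, 0x0c, 0x2b, 0x89, 0x77, 0xf0, 0x77]

t0 = [0x77, 0x77, 0x2b, 0x03, 0xf7, 0x77, 0x03, 0x77]
t1 = [0x77, 0xf0, 0x77, 0x89, 0x2b, 0x0c, 0x03, 0x2b]
t2 = [0x2b, 0x03, 0x0c, 0x2b, 0x89, 0x77, 0xf0, 0x77]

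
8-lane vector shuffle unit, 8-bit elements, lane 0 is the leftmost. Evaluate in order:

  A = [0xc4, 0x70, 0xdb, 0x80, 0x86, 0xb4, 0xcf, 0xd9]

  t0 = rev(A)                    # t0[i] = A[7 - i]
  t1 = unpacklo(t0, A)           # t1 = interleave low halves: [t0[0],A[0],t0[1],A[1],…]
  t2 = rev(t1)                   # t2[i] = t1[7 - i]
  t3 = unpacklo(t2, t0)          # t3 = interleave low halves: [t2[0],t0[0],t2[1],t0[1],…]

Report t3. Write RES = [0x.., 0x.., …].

→ t0 |d9|cf|b4|86|80|db|70|c4|
→ t1 |d9|c4|cf|70|b4|db|86|80|
→ t2 |80|86|db|b4|70|cf|c4|d9|
→ t3 |80|d9|86|cf|db|b4|b4|86|

RES = [ 0x80  0xd9  0x86  0xcf  0xdb  0xb4  0xb4  0x86 ]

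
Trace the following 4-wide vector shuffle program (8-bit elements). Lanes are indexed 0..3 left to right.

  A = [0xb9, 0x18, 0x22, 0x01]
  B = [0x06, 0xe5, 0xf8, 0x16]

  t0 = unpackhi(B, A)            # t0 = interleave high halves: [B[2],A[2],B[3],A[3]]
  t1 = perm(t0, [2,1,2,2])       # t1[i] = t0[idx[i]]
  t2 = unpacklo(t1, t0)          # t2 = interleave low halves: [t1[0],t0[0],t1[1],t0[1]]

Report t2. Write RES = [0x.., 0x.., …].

t0 = [0xf8, 0x22, 0x16, 0x01]
t1 = [0x16, 0x22, 0x16, 0x16]
t2 = [0x16, 0xf8, 0x22, 0x22]

RES = [ 0x16  0xf8  0x22  0x22 ]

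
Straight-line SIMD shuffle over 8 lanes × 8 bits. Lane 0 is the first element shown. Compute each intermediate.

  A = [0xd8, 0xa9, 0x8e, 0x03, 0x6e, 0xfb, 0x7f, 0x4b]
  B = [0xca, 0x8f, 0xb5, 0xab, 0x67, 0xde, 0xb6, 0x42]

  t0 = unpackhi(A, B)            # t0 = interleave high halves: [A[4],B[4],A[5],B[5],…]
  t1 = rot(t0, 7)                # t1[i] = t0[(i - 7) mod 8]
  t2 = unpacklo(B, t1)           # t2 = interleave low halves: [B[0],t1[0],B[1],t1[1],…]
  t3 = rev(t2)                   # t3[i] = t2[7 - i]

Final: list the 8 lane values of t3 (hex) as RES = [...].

RES = [ 0x7f  0xab  0xde  0xb5  0xfb  0x8f  0x67  0xca ]

  t0: 6e 67 fb de 7f b6 4b 42
  t1: 67 fb de 7f b6 4b 42 6e
  t2: ca 67 8f fb b5 de ab 7f
  t3: 7f ab de b5 fb 8f 67 ca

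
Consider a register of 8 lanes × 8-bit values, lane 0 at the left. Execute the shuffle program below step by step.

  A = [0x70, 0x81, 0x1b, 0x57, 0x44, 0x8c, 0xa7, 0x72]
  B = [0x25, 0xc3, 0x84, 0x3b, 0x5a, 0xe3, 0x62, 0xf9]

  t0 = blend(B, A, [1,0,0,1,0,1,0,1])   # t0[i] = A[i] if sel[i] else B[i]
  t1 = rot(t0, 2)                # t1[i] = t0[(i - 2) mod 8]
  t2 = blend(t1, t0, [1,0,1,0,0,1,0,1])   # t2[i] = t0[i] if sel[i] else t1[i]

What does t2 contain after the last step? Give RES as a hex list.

RES = [ 0x70  0x72  0x84  0xc3  0x84  0x8c  0x5a  0x72 ]

t0 = [0x70, 0xc3, 0x84, 0x57, 0x5a, 0x8c, 0x62, 0x72]
t1 = [0x62, 0x72, 0x70, 0xc3, 0x84, 0x57, 0x5a, 0x8c]
t2 = [0x70, 0x72, 0x84, 0xc3, 0x84, 0x8c, 0x5a, 0x72]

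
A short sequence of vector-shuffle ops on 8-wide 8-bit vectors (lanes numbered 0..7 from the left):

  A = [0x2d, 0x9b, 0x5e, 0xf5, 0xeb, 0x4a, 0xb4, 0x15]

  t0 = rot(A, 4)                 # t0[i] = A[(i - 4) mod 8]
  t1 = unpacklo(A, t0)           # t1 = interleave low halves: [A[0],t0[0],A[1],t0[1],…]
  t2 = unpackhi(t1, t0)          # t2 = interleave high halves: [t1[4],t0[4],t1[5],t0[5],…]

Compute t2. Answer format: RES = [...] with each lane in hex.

  t0: eb 4a b4 15 2d 9b 5e f5
  t1: 2d eb 9b 4a 5e b4 f5 15
  t2: 5e 2d b4 9b f5 5e 15 f5

RES = [0x5e, 0x2d, 0xb4, 0x9b, 0xf5, 0x5e, 0x15, 0xf5]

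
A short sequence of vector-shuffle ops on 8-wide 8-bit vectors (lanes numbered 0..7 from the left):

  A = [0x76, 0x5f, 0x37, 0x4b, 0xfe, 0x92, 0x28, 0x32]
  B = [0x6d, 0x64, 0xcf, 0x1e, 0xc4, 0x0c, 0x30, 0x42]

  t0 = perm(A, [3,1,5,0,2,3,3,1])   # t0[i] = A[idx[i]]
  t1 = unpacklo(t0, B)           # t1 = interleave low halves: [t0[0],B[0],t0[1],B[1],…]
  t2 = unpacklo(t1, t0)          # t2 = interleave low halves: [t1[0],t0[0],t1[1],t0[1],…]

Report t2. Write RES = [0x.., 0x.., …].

  t0: 4b 5f 92 76 37 4b 4b 5f
  t1: 4b 6d 5f 64 92 cf 76 1e
  t2: 4b 4b 6d 5f 5f 92 64 76

RES = [ 0x4b  0x4b  0x6d  0x5f  0x5f  0x92  0x64  0x76 ]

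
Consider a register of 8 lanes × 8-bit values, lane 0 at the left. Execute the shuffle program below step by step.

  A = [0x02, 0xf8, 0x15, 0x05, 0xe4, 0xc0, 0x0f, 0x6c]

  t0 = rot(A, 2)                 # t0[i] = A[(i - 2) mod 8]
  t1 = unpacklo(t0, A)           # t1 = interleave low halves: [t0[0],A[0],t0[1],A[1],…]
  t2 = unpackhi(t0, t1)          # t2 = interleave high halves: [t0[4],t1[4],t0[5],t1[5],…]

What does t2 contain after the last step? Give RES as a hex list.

RES = [0x15, 0x02, 0x05, 0x15, 0xe4, 0xf8, 0xc0, 0x05]

  t0: 0f 6c 02 f8 15 05 e4 c0
  t1: 0f 02 6c f8 02 15 f8 05
  t2: 15 02 05 15 e4 f8 c0 05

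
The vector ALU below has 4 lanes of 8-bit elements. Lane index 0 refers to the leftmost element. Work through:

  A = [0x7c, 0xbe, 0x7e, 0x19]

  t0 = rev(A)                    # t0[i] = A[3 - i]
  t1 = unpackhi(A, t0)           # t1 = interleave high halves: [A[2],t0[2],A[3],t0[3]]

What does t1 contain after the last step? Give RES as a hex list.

RES = [0x7e, 0xbe, 0x19, 0x7c]

→ t0 |19|7e|be|7c|
→ t1 |7e|be|19|7c|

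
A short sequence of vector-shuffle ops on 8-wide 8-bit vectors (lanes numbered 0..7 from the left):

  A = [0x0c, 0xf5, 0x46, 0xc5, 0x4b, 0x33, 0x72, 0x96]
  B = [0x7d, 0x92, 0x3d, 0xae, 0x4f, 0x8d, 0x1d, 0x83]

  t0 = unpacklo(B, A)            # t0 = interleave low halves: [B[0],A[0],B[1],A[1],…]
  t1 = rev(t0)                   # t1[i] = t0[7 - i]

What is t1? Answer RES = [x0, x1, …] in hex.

→ t0 |7d|0c|92|f5|3d|46|ae|c5|
→ t1 |c5|ae|46|3d|f5|92|0c|7d|

RES = [0xc5, 0xae, 0x46, 0x3d, 0xf5, 0x92, 0x0c, 0x7d]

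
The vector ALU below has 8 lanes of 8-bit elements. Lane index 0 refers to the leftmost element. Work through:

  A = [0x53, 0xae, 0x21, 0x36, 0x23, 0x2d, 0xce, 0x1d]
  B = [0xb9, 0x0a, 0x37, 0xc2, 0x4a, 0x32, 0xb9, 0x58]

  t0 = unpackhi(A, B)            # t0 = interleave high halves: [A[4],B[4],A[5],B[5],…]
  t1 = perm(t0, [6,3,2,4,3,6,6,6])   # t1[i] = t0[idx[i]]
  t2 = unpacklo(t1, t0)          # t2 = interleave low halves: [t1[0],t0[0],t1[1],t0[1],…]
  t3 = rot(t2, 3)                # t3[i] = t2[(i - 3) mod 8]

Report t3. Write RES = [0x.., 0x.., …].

→ t0 |23|4a|2d|32|ce|b9|1d|58|
→ t1 |1d|32|2d|ce|32|1d|1d|1d|
→ t2 |1d|23|32|4a|2d|2d|ce|32|
→ t3 |2d|ce|32|1d|23|32|4a|2d|

RES = [ 0x2d  0xce  0x32  0x1d  0x23  0x32  0x4a  0x2d ]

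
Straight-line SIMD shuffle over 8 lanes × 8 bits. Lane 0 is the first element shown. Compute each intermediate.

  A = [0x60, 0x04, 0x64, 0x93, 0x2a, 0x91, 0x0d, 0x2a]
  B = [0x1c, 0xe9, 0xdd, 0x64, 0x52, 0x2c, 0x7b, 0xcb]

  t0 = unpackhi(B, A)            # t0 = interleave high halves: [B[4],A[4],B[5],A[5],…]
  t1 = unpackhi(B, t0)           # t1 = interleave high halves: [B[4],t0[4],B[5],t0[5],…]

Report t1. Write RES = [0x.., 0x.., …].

RES = [0x52, 0x7b, 0x2c, 0x0d, 0x7b, 0xcb, 0xcb, 0x2a]

→ t0 |52|2a|2c|91|7b|0d|cb|2a|
→ t1 |52|7b|2c|0d|7b|cb|cb|2a|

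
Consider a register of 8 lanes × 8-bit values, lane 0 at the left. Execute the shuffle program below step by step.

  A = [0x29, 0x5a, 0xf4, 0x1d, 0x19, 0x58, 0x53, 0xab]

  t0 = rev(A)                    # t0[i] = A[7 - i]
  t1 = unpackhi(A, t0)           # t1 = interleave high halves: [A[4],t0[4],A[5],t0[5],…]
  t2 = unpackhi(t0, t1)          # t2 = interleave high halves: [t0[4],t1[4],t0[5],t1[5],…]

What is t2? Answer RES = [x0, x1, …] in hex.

t0 = [0xab, 0x53, 0x58, 0x19, 0x1d, 0xf4, 0x5a, 0x29]
t1 = [0x19, 0x1d, 0x58, 0xf4, 0x53, 0x5a, 0xab, 0x29]
t2 = [0x1d, 0x53, 0xf4, 0x5a, 0x5a, 0xab, 0x29, 0x29]

RES = [0x1d, 0x53, 0xf4, 0x5a, 0x5a, 0xab, 0x29, 0x29]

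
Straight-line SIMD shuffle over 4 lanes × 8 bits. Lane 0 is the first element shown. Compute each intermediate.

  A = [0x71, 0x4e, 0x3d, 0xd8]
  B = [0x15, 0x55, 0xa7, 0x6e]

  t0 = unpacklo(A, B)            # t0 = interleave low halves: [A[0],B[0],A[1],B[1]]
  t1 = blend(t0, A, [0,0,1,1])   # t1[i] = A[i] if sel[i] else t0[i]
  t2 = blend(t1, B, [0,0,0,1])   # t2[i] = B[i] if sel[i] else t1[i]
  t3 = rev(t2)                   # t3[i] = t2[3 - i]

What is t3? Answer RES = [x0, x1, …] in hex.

RES = [0x6e, 0x3d, 0x15, 0x71]

t0 = [0x71, 0x15, 0x4e, 0x55]
t1 = [0x71, 0x15, 0x3d, 0xd8]
t2 = [0x71, 0x15, 0x3d, 0x6e]
t3 = [0x6e, 0x3d, 0x15, 0x71]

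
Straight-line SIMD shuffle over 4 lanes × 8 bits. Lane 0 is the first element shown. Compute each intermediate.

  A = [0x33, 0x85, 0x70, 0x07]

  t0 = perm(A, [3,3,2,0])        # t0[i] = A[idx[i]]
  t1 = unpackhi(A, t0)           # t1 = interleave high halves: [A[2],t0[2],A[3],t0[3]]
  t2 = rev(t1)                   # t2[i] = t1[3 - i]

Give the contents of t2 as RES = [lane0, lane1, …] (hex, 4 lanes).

RES = [ 0x33  0x07  0x70  0x70 ]

  t0: 07 07 70 33
  t1: 70 70 07 33
  t2: 33 07 70 70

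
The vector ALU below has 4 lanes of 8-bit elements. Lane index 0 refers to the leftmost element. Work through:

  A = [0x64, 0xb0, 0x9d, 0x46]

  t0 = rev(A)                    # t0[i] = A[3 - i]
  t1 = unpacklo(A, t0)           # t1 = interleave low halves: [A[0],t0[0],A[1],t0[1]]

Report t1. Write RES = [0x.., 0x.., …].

RES = [ 0x64  0x46  0xb0  0x9d ]

→ t0 |46|9d|b0|64|
→ t1 |64|46|b0|9d|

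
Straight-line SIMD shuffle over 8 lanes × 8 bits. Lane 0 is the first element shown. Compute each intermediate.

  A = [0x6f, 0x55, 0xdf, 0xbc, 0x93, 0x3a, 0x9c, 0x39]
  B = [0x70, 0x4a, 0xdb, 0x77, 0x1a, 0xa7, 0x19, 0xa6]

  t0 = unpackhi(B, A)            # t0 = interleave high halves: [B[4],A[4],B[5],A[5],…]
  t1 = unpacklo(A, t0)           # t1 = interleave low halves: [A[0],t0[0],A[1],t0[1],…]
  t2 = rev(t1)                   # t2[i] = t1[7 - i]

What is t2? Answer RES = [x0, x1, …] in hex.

RES = [0x3a, 0xbc, 0xa7, 0xdf, 0x93, 0x55, 0x1a, 0x6f]

→ t0 |1a|93|a7|3a|19|9c|a6|39|
→ t1 |6f|1a|55|93|df|a7|bc|3a|
→ t2 |3a|bc|a7|df|93|55|1a|6f|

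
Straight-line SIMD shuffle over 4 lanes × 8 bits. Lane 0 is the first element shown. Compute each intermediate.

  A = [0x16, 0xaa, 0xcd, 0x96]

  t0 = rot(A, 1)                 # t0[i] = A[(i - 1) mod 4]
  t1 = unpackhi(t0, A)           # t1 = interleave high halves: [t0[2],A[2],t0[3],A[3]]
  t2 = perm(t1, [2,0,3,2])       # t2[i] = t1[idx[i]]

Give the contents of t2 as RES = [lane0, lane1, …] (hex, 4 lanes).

t0 = [0x96, 0x16, 0xaa, 0xcd]
t1 = [0xaa, 0xcd, 0xcd, 0x96]
t2 = [0xcd, 0xaa, 0x96, 0xcd]

RES = [0xcd, 0xaa, 0x96, 0xcd]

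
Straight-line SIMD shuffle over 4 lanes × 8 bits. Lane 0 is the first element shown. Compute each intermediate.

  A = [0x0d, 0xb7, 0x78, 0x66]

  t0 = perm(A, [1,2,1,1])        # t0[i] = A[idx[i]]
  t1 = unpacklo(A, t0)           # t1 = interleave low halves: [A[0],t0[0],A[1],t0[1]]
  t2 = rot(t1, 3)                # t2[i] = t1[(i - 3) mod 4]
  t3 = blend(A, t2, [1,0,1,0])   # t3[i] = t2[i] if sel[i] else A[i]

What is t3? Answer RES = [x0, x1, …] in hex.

RES = [ 0xb7  0xb7  0x78  0x66 ]

t0 = [0xb7, 0x78, 0xb7, 0xb7]
t1 = [0x0d, 0xb7, 0xb7, 0x78]
t2 = [0xb7, 0xb7, 0x78, 0x0d]
t3 = [0xb7, 0xb7, 0x78, 0x66]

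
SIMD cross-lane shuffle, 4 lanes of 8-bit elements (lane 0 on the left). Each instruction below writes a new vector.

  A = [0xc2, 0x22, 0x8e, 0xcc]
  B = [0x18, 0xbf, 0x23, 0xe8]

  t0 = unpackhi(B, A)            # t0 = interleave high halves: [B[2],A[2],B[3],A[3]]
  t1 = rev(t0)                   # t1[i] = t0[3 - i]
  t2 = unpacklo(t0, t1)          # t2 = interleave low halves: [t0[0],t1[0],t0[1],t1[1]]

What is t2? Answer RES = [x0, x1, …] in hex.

t0 = [0x23, 0x8e, 0xe8, 0xcc]
t1 = [0xcc, 0xe8, 0x8e, 0x23]
t2 = [0x23, 0xcc, 0x8e, 0xe8]

RES = [ 0x23  0xcc  0x8e  0xe8 ]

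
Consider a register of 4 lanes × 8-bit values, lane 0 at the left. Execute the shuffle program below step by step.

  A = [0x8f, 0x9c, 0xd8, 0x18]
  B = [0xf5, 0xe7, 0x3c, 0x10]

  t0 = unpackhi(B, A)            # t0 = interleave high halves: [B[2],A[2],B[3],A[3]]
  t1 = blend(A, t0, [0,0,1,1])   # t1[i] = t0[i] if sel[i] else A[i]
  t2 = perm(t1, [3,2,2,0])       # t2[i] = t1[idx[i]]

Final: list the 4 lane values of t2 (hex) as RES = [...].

→ t0 |3c|d8|10|18|
→ t1 |8f|9c|10|18|
→ t2 |18|10|10|8f|

RES = [ 0x18  0x10  0x10  0x8f ]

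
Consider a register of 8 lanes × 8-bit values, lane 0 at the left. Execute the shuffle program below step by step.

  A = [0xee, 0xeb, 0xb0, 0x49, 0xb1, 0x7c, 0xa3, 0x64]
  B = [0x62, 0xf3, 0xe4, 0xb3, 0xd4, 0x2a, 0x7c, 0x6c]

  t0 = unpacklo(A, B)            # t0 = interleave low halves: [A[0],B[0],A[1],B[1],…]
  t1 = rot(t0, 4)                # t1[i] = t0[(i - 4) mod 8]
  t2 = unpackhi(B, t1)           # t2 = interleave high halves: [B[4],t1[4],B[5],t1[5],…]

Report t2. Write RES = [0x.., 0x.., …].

RES = [ 0xd4  0xee  0x2a  0x62  0x7c  0xeb  0x6c  0xf3 ]

→ t0 |ee|62|eb|f3|b0|e4|49|b3|
→ t1 |b0|e4|49|b3|ee|62|eb|f3|
→ t2 |d4|ee|2a|62|7c|eb|6c|f3|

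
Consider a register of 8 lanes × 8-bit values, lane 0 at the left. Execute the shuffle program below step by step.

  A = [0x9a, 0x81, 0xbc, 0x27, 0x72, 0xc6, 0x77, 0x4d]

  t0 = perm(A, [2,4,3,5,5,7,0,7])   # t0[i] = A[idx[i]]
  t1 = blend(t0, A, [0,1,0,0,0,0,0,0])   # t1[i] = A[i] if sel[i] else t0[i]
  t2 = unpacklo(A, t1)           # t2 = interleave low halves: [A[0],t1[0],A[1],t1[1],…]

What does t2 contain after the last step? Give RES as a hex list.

RES = [0x9a, 0xbc, 0x81, 0x81, 0xbc, 0x27, 0x27, 0xc6]

t0 = [0xbc, 0x72, 0x27, 0xc6, 0xc6, 0x4d, 0x9a, 0x4d]
t1 = [0xbc, 0x81, 0x27, 0xc6, 0xc6, 0x4d, 0x9a, 0x4d]
t2 = [0x9a, 0xbc, 0x81, 0x81, 0xbc, 0x27, 0x27, 0xc6]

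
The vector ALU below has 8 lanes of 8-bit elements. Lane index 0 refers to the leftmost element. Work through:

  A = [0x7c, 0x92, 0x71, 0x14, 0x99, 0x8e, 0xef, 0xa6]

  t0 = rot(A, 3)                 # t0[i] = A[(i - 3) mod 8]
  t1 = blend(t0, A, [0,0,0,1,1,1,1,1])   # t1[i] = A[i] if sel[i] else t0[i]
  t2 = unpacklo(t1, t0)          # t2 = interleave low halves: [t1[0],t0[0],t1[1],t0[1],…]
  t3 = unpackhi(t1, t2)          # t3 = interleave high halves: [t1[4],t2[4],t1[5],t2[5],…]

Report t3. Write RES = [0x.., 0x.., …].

t0 = [0x8e, 0xef, 0xa6, 0x7c, 0x92, 0x71, 0x14, 0x99]
t1 = [0x8e, 0xef, 0xa6, 0x14, 0x99, 0x8e, 0xef, 0xa6]
t2 = [0x8e, 0x8e, 0xef, 0xef, 0xa6, 0xa6, 0x14, 0x7c]
t3 = [0x99, 0xa6, 0x8e, 0xa6, 0xef, 0x14, 0xa6, 0x7c]

RES = [ 0x99  0xa6  0x8e  0xa6  0xef  0x14  0xa6  0x7c ]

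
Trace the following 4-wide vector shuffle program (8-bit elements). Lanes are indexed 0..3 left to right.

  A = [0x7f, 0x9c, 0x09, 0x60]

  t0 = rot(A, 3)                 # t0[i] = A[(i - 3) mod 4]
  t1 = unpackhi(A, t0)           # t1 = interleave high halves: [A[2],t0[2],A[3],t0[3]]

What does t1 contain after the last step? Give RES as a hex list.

RES = [0x09, 0x60, 0x60, 0x7f]

t0 = [0x9c, 0x09, 0x60, 0x7f]
t1 = [0x09, 0x60, 0x60, 0x7f]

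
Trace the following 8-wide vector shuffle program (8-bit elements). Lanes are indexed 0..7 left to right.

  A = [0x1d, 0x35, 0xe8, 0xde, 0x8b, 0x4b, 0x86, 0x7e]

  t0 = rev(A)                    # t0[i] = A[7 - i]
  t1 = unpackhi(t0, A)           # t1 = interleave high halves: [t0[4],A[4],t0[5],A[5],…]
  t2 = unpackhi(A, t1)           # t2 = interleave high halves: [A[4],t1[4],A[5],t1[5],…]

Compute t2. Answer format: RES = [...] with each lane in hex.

RES = [ 0x8b  0x35  0x4b  0x86  0x86  0x1d  0x7e  0x7e ]

→ t0 |7e|86|4b|8b|de|e8|35|1d|
→ t1 |de|8b|e8|4b|35|86|1d|7e|
→ t2 |8b|35|4b|86|86|1d|7e|7e|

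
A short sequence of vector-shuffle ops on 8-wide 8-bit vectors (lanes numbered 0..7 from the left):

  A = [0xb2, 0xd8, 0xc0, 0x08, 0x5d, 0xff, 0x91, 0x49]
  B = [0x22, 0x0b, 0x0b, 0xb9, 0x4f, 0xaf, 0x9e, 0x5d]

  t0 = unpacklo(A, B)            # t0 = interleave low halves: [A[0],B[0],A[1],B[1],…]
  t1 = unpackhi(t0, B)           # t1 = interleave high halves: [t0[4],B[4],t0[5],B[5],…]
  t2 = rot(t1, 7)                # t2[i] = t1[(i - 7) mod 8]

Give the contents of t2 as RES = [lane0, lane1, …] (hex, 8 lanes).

RES = [ 0x4f  0x0b  0xaf  0x08  0x9e  0xb9  0x5d  0xc0 ]

→ t0 |b2|22|d8|0b|c0|0b|08|b9|
→ t1 |c0|4f|0b|af|08|9e|b9|5d|
→ t2 |4f|0b|af|08|9e|b9|5d|c0|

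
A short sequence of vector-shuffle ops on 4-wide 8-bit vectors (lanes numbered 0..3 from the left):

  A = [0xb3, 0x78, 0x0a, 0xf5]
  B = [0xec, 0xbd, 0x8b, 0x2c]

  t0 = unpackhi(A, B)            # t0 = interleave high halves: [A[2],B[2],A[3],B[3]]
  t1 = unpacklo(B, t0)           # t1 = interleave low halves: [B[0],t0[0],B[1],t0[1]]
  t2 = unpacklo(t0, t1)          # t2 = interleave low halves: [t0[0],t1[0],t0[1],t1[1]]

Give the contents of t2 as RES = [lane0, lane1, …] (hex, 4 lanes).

RES = [0x0a, 0xec, 0x8b, 0x0a]

t0 = [0x0a, 0x8b, 0xf5, 0x2c]
t1 = [0xec, 0x0a, 0xbd, 0x8b]
t2 = [0x0a, 0xec, 0x8b, 0x0a]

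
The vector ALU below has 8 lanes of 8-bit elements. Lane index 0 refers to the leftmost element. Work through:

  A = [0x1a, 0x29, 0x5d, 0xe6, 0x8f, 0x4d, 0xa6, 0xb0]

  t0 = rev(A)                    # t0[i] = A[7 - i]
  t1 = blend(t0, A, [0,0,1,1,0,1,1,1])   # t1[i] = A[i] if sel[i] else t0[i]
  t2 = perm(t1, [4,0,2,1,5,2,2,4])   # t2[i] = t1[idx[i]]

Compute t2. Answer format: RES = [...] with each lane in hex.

t0 = [0xb0, 0xa6, 0x4d, 0x8f, 0xe6, 0x5d, 0x29, 0x1a]
t1 = [0xb0, 0xa6, 0x5d, 0xe6, 0xe6, 0x4d, 0xa6, 0xb0]
t2 = [0xe6, 0xb0, 0x5d, 0xa6, 0x4d, 0x5d, 0x5d, 0xe6]

RES = [ 0xe6  0xb0  0x5d  0xa6  0x4d  0x5d  0x5d  0xe6 ]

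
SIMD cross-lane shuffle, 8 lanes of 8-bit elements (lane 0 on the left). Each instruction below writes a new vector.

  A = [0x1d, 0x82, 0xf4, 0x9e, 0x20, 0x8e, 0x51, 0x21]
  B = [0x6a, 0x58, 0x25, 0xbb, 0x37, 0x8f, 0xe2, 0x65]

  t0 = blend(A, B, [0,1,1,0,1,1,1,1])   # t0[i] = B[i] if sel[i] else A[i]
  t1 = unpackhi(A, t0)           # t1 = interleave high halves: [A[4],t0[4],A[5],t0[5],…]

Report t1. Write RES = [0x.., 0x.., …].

t0 = [0x1d, 0x58, 0x25, 0x9e, 0x37, 0x8f, 0xe2, 0x65]
t1 = [0x20, 0x37, 0x8e, 0x8f, 0x51, 0xe2, 0x21, 0x65]

RES = [ 0x20  0x37  0x8e  0x8f  0x51  0xe2  0x21  0x65 ]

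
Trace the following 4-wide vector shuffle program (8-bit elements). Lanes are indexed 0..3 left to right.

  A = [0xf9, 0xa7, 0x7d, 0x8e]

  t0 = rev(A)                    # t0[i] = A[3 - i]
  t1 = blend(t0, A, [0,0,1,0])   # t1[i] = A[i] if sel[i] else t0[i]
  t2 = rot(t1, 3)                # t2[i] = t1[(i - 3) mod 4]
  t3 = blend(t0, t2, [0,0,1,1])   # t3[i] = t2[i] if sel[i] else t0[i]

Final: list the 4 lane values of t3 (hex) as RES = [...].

→ t0 |8e|7d|a7|f9|
→ t1 |8e|7d|7d|f9|
→ t2 |7d|7d|f9|8e|
→ t3 |8e|7d|f9|8e|

RES = [ 0x8e  0x7d  0xf9  0x8e ]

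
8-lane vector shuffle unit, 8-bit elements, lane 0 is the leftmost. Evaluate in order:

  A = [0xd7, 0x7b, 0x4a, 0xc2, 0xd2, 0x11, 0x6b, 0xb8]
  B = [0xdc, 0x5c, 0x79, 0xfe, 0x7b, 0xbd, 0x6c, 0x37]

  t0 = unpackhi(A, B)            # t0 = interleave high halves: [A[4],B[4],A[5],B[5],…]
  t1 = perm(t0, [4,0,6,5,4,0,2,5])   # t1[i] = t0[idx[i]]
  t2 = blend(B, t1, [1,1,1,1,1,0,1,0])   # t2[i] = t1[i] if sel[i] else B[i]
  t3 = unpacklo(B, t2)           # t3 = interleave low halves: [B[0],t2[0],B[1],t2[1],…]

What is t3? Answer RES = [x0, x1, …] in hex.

→ t0 |d2|7b|11|bd|6b|6c|b8|37|
→ t1 |6b|d2|b8|6c|6b|d2|11|6c|
→ t2 |6b|d2|b8|6c|6b|bd|11|37|
→ t3 |dc|6b|5c|d2|79|b8|fe|6c|

RES = [ 0xdc  0x6b  0x5c  0xd2  0x79  0xb8  0xfe  0x6c ]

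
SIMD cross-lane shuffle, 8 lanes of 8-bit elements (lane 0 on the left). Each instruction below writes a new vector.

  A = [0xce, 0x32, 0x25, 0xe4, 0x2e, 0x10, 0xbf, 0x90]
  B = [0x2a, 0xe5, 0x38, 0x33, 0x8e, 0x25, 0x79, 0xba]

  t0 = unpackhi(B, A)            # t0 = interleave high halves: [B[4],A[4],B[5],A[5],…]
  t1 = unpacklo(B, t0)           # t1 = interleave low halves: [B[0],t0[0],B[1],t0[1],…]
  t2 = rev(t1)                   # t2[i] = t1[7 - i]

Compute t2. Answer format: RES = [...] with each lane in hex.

→ t0 |8e|2e|25|10|79|bf|ba|90|
→ t1 |2a|8e|e5|2e|38|25|33|10|
→ t2 |10|33|25|38|2e|e5|8e|2a|

RES = [ 0x10  0x33  0x25  0x38  0x2e  0xe5  0x8e  0x2a ]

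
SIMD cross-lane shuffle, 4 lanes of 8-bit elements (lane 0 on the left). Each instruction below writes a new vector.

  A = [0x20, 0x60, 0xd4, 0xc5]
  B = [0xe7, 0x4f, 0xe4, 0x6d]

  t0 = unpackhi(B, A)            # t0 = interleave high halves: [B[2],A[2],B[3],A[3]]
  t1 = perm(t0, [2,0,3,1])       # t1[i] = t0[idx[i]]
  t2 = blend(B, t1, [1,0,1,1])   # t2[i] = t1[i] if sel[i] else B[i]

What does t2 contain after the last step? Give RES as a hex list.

→ t0 |e4|d4|6d|c5|
→ t1 |6d|e4|c5|d4|
→ t2 |6d|4f|c5|d4|

RES = [0x6d, 0x4f, 0xc5, 0xd4]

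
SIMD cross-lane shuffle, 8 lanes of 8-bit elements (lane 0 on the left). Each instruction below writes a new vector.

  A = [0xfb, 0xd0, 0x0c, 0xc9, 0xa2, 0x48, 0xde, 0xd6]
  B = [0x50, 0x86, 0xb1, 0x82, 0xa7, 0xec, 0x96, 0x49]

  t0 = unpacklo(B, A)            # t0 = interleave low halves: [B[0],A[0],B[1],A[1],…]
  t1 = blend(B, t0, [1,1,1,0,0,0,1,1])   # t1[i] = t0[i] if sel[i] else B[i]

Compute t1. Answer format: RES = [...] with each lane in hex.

t0 = [0x50, 0xfb, 0x86, 0xd0, 0xb1, 0x0c, 0x82, 0xc9]
t1 = [0x50, 0xfb, 0x86, 0x82, 0xa7, 0xec, 0x82, 0xc9]

RES = [ 0x50  0xfb  0x86  0x82  0xa7  0xec  0x82  0xc9 ]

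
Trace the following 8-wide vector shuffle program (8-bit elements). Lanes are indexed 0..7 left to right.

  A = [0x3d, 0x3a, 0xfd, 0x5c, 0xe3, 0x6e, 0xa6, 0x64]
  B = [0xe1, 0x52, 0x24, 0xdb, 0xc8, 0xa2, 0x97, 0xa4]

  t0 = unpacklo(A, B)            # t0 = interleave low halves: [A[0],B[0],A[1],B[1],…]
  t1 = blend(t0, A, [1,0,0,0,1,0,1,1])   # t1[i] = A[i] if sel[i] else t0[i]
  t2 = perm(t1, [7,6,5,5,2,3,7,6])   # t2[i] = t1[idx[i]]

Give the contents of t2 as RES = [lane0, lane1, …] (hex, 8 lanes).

RES = [0x64, 0xa6, 0x24, 0x24, 0x3a, 0x52, 0x64, 0xa6]

  t0: 3d e1 3a 52 fd 24 5c db
  t1: 3d e1 3a 52 e3 24 a6 64
  t2: 64 a6 24 24 3a 52 64 a6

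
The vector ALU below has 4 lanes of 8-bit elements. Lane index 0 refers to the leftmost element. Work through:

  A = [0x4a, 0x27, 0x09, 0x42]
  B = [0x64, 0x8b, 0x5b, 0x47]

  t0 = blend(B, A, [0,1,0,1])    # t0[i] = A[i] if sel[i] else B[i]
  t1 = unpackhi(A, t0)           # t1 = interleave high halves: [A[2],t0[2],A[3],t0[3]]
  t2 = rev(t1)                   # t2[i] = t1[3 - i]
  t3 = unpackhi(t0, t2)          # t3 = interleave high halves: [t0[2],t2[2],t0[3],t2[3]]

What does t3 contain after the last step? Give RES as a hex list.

→ t0 |64|27|5b|42|
→ t1 |09|5b|42|42|
→ t2 |42|42|5b|09|
→ t3 |5b|5b|42|09|

RES = [ 0x5b  0x5b  0x42  0x09 ]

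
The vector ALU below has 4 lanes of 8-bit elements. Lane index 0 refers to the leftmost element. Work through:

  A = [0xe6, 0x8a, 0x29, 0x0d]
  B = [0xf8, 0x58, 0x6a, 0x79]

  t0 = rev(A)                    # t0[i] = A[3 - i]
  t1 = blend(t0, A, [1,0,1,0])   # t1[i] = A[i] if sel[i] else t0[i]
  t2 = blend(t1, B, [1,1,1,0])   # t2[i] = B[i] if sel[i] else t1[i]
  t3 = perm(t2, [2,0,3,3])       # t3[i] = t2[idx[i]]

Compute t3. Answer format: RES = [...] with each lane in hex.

→ t0 |0d|29|8a|e6|
→ t1 |e6|29|29|e6|
→ t2 |f8|58|6a|e6|
→ t3 |6a|f8|e6|e6|

RES = [ 0x6a  0xf8  0xe6  0xe6 ]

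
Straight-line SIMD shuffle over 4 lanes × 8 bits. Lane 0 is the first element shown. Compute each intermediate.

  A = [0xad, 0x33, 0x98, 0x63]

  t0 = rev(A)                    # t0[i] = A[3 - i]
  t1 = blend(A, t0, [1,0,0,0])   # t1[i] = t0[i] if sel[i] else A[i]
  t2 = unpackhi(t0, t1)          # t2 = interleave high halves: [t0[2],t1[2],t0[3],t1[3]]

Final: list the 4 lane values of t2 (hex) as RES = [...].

→ t0 |63|98|33|ad|
→ t1 |63|33|98|63|
→ t2 |33|98|ad|63|

RES = [ 0x33  0x98  0xad  0x63 ]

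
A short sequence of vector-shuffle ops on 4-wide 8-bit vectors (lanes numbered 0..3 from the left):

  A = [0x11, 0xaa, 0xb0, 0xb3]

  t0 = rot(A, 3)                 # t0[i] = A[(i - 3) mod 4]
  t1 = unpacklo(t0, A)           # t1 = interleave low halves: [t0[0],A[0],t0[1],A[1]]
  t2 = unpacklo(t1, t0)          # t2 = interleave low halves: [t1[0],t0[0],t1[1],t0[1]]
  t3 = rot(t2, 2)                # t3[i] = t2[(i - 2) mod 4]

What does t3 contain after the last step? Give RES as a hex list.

RES = [ 0x11  0xb0  0xaa  0xaa ]

t0 = [0xaa, 0xb0, 0xb3, 0x11]
t1 = [0xaa, 0x11, 0xb0, 0xaa]
t2 = [0xaa, 0xaa, 0x11, 0xb0]
t3 = [0x11, 0xb0, 0xaa, 0xaa]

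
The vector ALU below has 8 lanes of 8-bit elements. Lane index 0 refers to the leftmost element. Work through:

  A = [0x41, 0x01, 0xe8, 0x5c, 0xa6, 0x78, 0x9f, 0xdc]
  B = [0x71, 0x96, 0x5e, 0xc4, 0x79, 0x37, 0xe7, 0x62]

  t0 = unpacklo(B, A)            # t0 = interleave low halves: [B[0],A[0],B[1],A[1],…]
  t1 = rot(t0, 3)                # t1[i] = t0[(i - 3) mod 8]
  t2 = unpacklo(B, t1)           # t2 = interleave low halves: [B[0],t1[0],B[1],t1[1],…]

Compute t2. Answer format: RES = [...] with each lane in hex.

RES = [0x71, 0xe8, 0x96, 0xc4, 0x5e, 0x5c, 0xc4, 0x71]

  t0: 71 41 96 01 5e e8 c4 5c
  t1: e8 c4 5c 71 41 96 01 5e
  t2: 71 e8 96 c4 5e 5c c4 71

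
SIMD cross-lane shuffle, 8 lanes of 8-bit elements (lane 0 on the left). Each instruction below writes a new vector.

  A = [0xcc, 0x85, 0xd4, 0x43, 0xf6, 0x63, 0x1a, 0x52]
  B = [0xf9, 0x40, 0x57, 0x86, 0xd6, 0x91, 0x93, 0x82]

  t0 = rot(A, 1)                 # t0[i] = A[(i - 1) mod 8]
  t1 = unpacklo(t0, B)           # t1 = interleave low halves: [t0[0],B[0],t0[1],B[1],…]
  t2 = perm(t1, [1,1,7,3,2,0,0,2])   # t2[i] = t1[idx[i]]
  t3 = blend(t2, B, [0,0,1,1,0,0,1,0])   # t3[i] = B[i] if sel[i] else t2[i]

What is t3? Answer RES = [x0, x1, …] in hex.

  t0: 52 cc 85 d4 43 f6 63 1a
  t1: 52 f9 cc 40 85 57 d4 86
  t2: f9 f9 86 40 cc 52 52 cc
  t3: f9 f9 57 86 cc 52 93 cc

RES = [ 0xf9  0xf9  0x57  0x86  0xcc  0x52  0x93  0xcc ]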